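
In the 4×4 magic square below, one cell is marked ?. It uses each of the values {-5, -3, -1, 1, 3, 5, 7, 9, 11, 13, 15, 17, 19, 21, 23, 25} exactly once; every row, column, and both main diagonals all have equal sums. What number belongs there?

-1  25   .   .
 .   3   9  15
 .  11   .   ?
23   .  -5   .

7

The 16 entries sum to 160, so each line sums to 160/4 = 40.
The remaining cell in row 2 is (2,1) = 40 − 27 = 13.
Column 1 must total 40; the given cells sum to 35, so (3,1) = 5.
Column 2: 25 + 3 + 11 + ? = 40, so (4,2) = 1.
Anti-diagonal needs 40; the known cells sum to 43, so (1,4) = -3.
Using row 1: -1 + 25 + (-3) + ? → (1,3) = 40 − 21 = 19.
Row 4 must total 40; the given cells sum to 19, so (4,4) = 21.
Column 3 needs 40; the known cells sum to 23, so (3,3) = 17.
Column 4: -3 + 15 + 21 + ? = 40, so (3,4) = 7.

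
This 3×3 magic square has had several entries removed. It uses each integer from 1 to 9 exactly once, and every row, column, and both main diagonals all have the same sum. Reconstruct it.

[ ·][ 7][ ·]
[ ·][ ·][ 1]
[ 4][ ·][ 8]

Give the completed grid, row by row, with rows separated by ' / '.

2 7 6 / 9 5 1 / 4 3 8

The entries are 1 through 9, which sum to 45, so each line sums to 45/3 = 15.
Using row 3: 4 + 8 + ? → (3,2) = 15 − 12 = 3.
Column 2: 7 + 3 + ? = 15, so (2,2) = 5.
Column 3: 1 + 8 + ? = 15, so (1,3) = 6.
Main diagonal: 5 + 8 + ? = 15, so (1,1) = 2.
Using row 2: 5 + 1 + ? → (2,1) = 15 − 6 = 9.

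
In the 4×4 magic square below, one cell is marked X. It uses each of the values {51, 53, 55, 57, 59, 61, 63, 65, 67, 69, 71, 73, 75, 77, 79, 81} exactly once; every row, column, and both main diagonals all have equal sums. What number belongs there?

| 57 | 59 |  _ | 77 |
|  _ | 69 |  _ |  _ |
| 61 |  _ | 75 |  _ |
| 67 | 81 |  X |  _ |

The 16 entries sum to 1056, so each line sums to 1056/4 = 264.
Row 1 must total 264; the given cells sum to 193, so (1,3) = 71.
Column 1 must total 264; the given cells sum to 185, so (2,1) = 79.
Column 2 needs 264; the known cells sum to 209, so (3,2) = 55.
From main diagonal, 264 − (57 + 69 + 75) gives (4,4) = 63.
From anti-diagonal, 264 − (77 + 55 + 67) gives (2,3) = 65.
Using row 2: 79 + 69 + 65 + ? → (2,4) = 264 − 213 = 51.
Row 3: 61 + 55 + 75 + ? = 264, so (3,4) = 73.
Using row 4: 67 + 81 + 63 + ? → (4,3) = 264 − 211 = 53.

53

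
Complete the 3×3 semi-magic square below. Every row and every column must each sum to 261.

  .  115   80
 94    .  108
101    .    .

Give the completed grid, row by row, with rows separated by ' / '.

Using row 1: 115 + 80 + ? → (1,1) = 261 − 195 = 66.
Row 2 needs 261; the known cells sum to 202, so (2,2) = 59.
Column 2 must total 261; the given cells sum to 174, so (3,2) = 87.
The remaining cell in column 3 is (3,3) = 261 − 188 = 73.

66 115 80 / 94 59 108 / 101 87 73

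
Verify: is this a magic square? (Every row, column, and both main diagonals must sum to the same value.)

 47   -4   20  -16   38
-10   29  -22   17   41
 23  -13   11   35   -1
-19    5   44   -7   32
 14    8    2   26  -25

Row 1: 47 + (-4) + 20 + (-16) + 38 = 85.
Row 2: -10 + 29 + (-22) + 17 + 41 = 55.
Row 3: 23 + (-13) + 11 + 35 + (-1) = 55.
Row 4: -19 + 5 + 44 + (-7) + 32 = 55.
Row 5: 14 + 8 + 2 + 26 + (-25) = 25.
Column 1: 47 + (-10) + 23 + (-19) + 14 = 55.
Column 2: -4 + 29 + (-13) + 5 + 8 = 25.
Column 3: 20 + (-22) + 11 + 44 + 2 = 55.
Column 4: -16 + 17 + 35 + (-7) + 26 = 55.
Column 5: 38 + 41 + (-1) + 32 + (-25) = 85.
Main diagonal: 47 + 29 + 11 + (-7) + (-25) = 55.
Anti-diagonal: 38 + 17 + 11 + 5 + 14 = 85.

No — column 4 sums to 55 but anti-diagonal sums to 85.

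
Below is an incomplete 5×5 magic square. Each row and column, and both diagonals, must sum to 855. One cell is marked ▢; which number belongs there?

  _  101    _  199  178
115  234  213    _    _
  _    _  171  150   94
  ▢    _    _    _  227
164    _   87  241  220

Using row 5: 164 + 87 + 241 + 220 + ? → (5,2) = 855 − 712 = 143.
From column 5, 855 − (178 + 94 + 227 + 220) gives (2,5) = 136.
From row 2, 855 − (115 + 234 + 213 + 136) gives (2,4) = 157.
Column 4 must total 855; the given cells sum to 747, so (4,4) = 108.
Main diagonal must total 855; the given cells sum to 733, so (1,1) = 122.
Anti-diagonal: 178 + 157 + 171 + 164 + ? = 855, so (4,2) = 185.
Row 1 needs 855; the known cells sum to 600, so (1,3) = 255.
Column 2 must total 855; the given cells sum to 663, so (3,2) = 192.
From column 3, 855 − (255 + 213 + 171 + 87) gives (4,3) = 129.
From row 3, 855 − (192 + 171 + 150 + 94) gives (3,1) = 248.
Using row 4: 185 + 129 + 108 + 227 + ? → (4,1) = 855 − 649 = 206.

206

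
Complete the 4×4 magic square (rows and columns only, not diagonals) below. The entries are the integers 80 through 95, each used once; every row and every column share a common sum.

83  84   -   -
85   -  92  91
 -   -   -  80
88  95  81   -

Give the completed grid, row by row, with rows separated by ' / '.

83 84 90 93 / 85 82 92 91 / 94 89 87 80 / 88 95 81 86

The entries are 80 through 95, which sum to 1400, so each line sums to 1400/4 = 350.
Using row 2: 85 + 92 + 91 + ? → (2,2) = 350 − 268 = 82.
The remaining cell in row 4 is (4,4) = 350 − 264 = 86.
Column 1 needs 350; the known cells sum to 256, so (3,1) = 94.
From column 2, 350 − (84 + 82 + 95) gives (3,2) = 89.
Using column 4: 91 + 80 + 86 + ? → (1,4) = 350 − 257 = 93.
The remaining cell in row 1 is (1,3) = 350 − 260 = 90.
Row 3: 94 + 89 + 80 + ? = 350, so (3,3) = 87.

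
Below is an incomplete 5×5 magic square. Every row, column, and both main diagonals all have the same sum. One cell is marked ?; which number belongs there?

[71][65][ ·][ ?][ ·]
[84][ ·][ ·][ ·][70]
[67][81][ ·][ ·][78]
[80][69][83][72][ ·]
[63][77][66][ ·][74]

68

Column 1 is complete and sums to 365; that is the magic constant.
Row 4 needs 365; the known cells sum to 304, so (4,5) = 61.
Row 5: 63 + 77 + 66 + 74 + ? = 365, so (5,4) = 85.
From column 2, 365 − (65 + 81 + 69 + 77) gives (2,2) = 73.
From column 5, 365 − (70 + 78 + 61 + 74) gives (1,5) = 82.
Main diagonal: 71 + 73 + 72 + 74 + ? = 365, so (3,3) = 75.
The remaining cell in anti-diagonal is (2,4) = 365 − 289 = 76.
From row 2, 365 − (84 + 73 + 76 + 70) gives (2,3) = 62.
Row 3: 67 + 81 + 75 + 78 + ? = 365, so (3,4) = 64.
Using column 3: 62 + 75 + 83 + 66 + ? → (1,3) = 365 − 286 = 79.
From column 4, 365 − (76 + 64 + 72 + 85) gives (1,4) = 68.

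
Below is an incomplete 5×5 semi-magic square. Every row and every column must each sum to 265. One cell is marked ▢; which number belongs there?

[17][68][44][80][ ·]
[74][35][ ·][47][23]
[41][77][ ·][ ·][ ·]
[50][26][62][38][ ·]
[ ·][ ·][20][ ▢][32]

Using row 1: 17 + 68 + 44 + 80 + ? → (1,5) = 265 − 209 = 56.
Using row 2: 74 + 35 + 47 + 23 + ? → (2,3) = 265 − 179 = 86.
The remaining cell in row 4 is (4,5) = 265 − 176 = 89.
Column 1 must total 265; the given cells sum to 182, so (5,1) = 83.
The remaining cell in column 2 is (5,2) = 265 − 206 = 59.
Column 3: 44 + 86 + 62 + 20 + ? = 265, so (3,3) = 53.
Using column 5: 56 + 23 + 89 + 32 + ? → (3,5) = 265 − 200 = 65.
The remaining cell in row 3 is (3,4) = 265 − 236 = 29.
The remaining cell in row 5 is (5,4) = 265 − 194 = 71.

71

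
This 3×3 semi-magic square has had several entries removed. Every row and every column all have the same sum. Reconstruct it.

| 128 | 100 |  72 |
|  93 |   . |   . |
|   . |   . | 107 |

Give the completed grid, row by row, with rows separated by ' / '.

Row 1 is already complete: 128 + 100 + 72 = 300, so that is the magic constant.
Column 1 needs 300; the known cells sum to 221, so (3,1) = 79.
Column 3: 72 + 107 + ? = 300, so (2,3) = 121.
Row 2 must total 300; the given cells sum to 214, so (2,2) = 86.
Row 3 must total 300; the given cells sum to 186, so (3,2) = 114.

128 100 72 / 93 86 121 / 79 114 107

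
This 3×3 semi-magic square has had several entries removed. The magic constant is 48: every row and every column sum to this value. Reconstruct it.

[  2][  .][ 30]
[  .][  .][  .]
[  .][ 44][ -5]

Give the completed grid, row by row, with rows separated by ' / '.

From row 1, 48 − (2 + 30) gives (1,2) = 16.
Using row 3: 44 + (-5) + ? → (3,1) = 48 − 39 = 9.
The remaining cell in column 1 is (2,1) = 48 − 11 = 37.
Column 2 needs 48; the known cells sum to 60, so (2,2) = -12.
Column 3: 30 + (-5) + ? = 48, so (2,3) = 23.

2 16 30 / 37 -12 23 / 9 44 -5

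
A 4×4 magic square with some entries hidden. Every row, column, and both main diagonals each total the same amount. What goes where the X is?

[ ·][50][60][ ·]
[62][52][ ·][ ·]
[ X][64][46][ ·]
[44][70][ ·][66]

Column 2 is complete and sums to 236; that is the magic constant.
Row 4 must total 236; the given cells sum to 180, so (4,3) = 56.
From column 3, 236 − (60 + 46 + 56) gives (2,3) = 74.
Using main diagonal: 52 + 46 + 66 + ? → (1,1) = 236 − 164 = 72.
The remaining cell in anti-diagonal is (1,4) = 236 − 182 = 54.
The remaining cell in row 2 is (2,4) = 236 − 188 = 48.
Column 1 needs 236; the known cells sum to 178, so (3,1) = 58.

58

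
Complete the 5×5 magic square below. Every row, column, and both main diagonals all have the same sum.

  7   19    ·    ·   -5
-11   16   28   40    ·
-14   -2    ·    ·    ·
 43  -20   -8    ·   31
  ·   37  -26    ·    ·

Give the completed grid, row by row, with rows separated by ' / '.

Column 2 is already complete: 19 + 16 + -2 + -20 + 37 = 50, so that is the magic constant.
Using row 2: -11 + 16 + 28 + 40 + ? → (2,5) = 50 − 73 = -23.
Row 4: 43 + (-20) + (-8) + 31 + ? = 50, so (4,4) = 4.
Column 1 must total 50; the given cells sum to 25, so (5,1) = 25.
Anti-diagonal: -5 + 40 + (-20) + 25 + ? = 50, so (3,3) = 10.
Using column 3: 28 + 10 + (-8) + (-26) + ? → (1,3) = 50 − 4 = 46.
Main diagonal needs 50; the known cells sum to 37, so (5,5) = 13.
Row 1 needs 50; the known cells sum to 67, so (1,4) = -17.
Row 5 needs 50; the known cells sum to 49, so (5,4) = 1.
Column 4 needs 50; the known cells sum to 28, so (3,4) = 22.
Column 5 must total 50; the given cells sum to 16, so (3,5) = 34.

7 19 46 -17 -5 / -11 16 28 40 -23 / -14 -2 10 22 34 / 43 -20 -8 4 31 / 25 37 -26 1 13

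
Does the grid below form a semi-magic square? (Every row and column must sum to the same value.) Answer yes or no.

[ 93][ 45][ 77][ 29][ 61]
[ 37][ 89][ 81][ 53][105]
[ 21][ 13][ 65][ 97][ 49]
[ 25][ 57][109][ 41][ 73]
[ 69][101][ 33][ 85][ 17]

No — row 5 sums to 305 but column 3 sums to 365.

Row 1: 93 + 45 + 77 + 29 + 61 = 305.
Row 2: 37 + 89 + 81 + 53 + 105 = 365.
Row 3: 21 + 13 + 65 + 97 + 49 = 245.
Row 4: 25 + 57 + 109 + 41 + 73 = 305.
Row 5: 69 + 101 + 33 + 85 + 17 = 305.
Column 1: 93 + 37 + 21 + 25 + 69 = 245.
Column 2: 45 + 89 + 13 + 57 + 101 = 305.
Column 3: 77 + 81 + 65 + 109 + 33 = 365.
Column 4: 29 + 53 + 97 + 41 + 85 = 305.
Column 5: 61 + 105 + 49 + 73 + 17 = 305.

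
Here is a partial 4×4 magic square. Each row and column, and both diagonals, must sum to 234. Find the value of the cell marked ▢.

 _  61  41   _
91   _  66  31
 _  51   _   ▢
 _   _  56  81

Row 2 needs 234; the known cells sum to 188, so (2,2) = 46.
Column 2 needs 234; the known cells sum to 158, so (4,2) = 76.
Column 3: 41 + 66 + 56 + ? = 234, so (3,3) = 71.
Main diagonal: 46 + 71 + 81 + ? = 234, so (1,1) = 36.
Row 1: 36 + 61 + 41 + ? = 234, so (1,4) = 96.
Row 4: 76 + 56 + 81 + ? = 234, so (4,1) = 21.
Column 1: 36 + 91 + 21 + ? = 234, so (3,1) = 86.
Using column 4: 96 + 31 + 81 + ? → (3,4) = 234 − 208 = 26.

26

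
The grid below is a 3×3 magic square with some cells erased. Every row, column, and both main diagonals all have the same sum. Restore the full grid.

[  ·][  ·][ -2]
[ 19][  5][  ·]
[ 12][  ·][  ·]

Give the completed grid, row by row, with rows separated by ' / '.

Anti-diagonal is already complete: -2 + 5 + 12 = 15, so that is the magic constant.
The remaining cell in row 2 is (2,3) = 15 − 24 = -9.
Column 1 needs 15; the known cells sum to 31, so (1,1) = -16.
Using column 3: -2 + (-9) + ? → (3,3) = 15 − (-11) = 26.
Row 1 must total 15; the given cells sum to -18, so (1,2) = 33.
Row 3 must total 15; the given cells sum to 38, so (3,2) = -23.

-16 33 -2 / 19 5 -9 / 12 -23 26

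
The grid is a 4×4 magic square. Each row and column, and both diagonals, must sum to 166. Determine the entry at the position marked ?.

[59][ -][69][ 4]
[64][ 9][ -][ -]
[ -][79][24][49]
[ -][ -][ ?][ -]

19

Using row 1: 59 + 69 + 4 + ? → (1,2) = 166 − 132 = 34.
Row 3 needs 166; the known cells sum to 152, so (3,1) = 14.
Column 1: 59 + 64 + 14 + ? = 166, so (4,1) = 29.
Column 2: 34 + 9 + 79 + ? = 166, so (4,2) = 44.
Main diagonal: 59 + 9 + 24 + ? = 166, so (4,4) = 74.
Anti-diagonal: 4 + 79 + 29 + ? = 166, so (2,3) = 54.
Row 2: 64 + 9 + 54 + ? = 166, so (2,4) = 39.
Row 4: 29 + 44 + 74 + ? = 166, so (4,3) = 19.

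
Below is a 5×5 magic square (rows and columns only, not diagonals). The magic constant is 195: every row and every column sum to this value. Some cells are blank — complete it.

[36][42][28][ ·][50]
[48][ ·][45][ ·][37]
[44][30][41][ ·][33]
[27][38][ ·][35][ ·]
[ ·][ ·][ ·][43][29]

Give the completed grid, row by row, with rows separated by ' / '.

36 42 28 39 50 / 48 34 45 31 37 / 44 30 41 47 33 / 27 38 49 35 46 / 40 51 32 43 29

Row 1 needs 195; the known cells sum to 156, so (1,4) = 39.
The remaining cell in row 3 is (3,4) = 195 − 148 = 47.
Column 1: 36 + 48 + 44 + 27 + ? = 195, so (5,1) = 40.
Column 4 needs 195; the known cells sum to 164, so (2,4) = 31.
Column 5: 50 + 37 + 33 + 29 + ? = 195, so (4,5) = 46.
Row 2 must total 195; the given cells sum to 161, so (2,2) = 34.
Row 4 needs 195; the known cells sum to 146, so (4,3) = 49.
Column 2 needs 195; the known cells sum to 144, so (5,2) = 51.
The remaining cell in column 3 is (5,3) = 195 − 163 = 32.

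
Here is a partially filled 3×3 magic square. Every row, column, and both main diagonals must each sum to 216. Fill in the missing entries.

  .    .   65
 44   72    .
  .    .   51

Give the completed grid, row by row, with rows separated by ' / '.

Row 2 must total 216; the given cells sum to 116, so (2,3) = 100.
Using main diagonal: 72 + 51 + ? → (1,1) = 216 − 123 = 93.
Using anti-diagonal: 65 + 72 + ? → (3,1) = 216 − 137 = 79.
Row 1 must total 216; the given cells sum to 158, so (1,2) = 58.
Row 3 needs 216; the known cells sum to 130, so (3,2) = 86.

93 58 65 / 44 72 100 / 79 86 51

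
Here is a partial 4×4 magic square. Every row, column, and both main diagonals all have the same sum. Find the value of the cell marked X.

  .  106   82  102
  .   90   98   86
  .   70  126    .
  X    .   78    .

Column 3 is complete and sums to 384; that is the magic constant.
Using row 1: 106 + 82 + 102 + ? → (1,1) = 384 − 290 = 94.
From row 2, 384 − (90 + 98 + 86) gives (2,1) = 110.
Column 2 must total 384; the given cells sum to 266, so (4,2) = 118.
Main diagonal needs 384; the known cells sum to 310, so (4,4) = 74.
From anti-diagonal, 384 − (102 + 98 + 70) gives (4,1) = 114.

114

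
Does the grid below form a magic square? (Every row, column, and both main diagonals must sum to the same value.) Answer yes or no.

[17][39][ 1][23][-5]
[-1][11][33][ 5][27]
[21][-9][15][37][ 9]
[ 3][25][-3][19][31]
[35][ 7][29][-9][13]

No — row 4 sums to 75 but row 3 sums to 73.

Row 1: 17 + 39 + 1 + 23 + (-5) = 75.
Row 2: -1 + 11 + 33 + 5 + 27 = 75.
Row 3: 21 + (-9) + 15 + 37 + 9 = 73.
Row 4: 3 + 25 + (-3) + 19 + 31 = 75.
Row 5: 35 + 7 + 29 + (-9) + 13 = 75.
Column 1: 17 + (-1) + 21 + 3 + 35 = 75.
Column 2: 39 + 11 + (-9) + 25 + 7 = 73.
Column 3: 1 + 33 + 15 + (-3) + 29 = 75.
Column 4: 23 + 5 + 37 + 19 + (-9) = 75.
Column 5: -5 + 27 + 9 + 31 + 13 = 75.
Main diagonal: 17 + 11 + 15 + 19 + 13 = 75.
Anti-diagonal: -5 + 5 + 15 + 25 + 35 = 75.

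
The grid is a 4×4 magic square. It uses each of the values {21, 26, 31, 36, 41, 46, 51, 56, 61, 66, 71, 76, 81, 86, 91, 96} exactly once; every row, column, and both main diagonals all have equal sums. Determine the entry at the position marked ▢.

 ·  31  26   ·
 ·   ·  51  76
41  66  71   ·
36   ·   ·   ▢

The 16 entries sum to 936, so each line sums to 936/4 = 234.
Row 3: 41 + 66 + 71 + ? = 234, so (3,4) = 56.
The remaining cell in column 3 is (4,3) = 234 − 148 = 86.
The remaining cell in anti-diagonal is (1,4) = 234 − 153 = 81.
Row 1 needs 234; the known cells sum to 138, so (1,1) = 96.
Column 1: 96 + 41 + 36 + ? = 234, so (2,1) = 61.
Column 4 must total 234; the given cells sum to 213, so (4,4) = 21.

21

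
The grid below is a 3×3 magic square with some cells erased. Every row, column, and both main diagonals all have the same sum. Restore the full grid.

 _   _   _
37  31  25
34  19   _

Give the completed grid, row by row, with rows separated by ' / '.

22 43 28 / 37 31 25 / 34 19 40

Row 2 is already complete: 37 + 31 + 25 = 93, so that is the magic constant.
Row 3 must total 93; the given cells sum to 53, so (3,3) = 40.
Column 1 needs 93; the known cells sum to 71, so (1,1) = 22.
Column 2 must total 93; the given cells sum to 50, so (1,2) = 43.
Using column 3: 25 + 40 + ? → (1,3) = 93 − 65 = 28.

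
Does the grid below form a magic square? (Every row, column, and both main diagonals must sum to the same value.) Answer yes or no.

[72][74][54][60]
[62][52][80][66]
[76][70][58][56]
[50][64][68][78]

Yes

Row 1: 72 + 74 + 54 + 60 = 260.
Row 2: 62 + 52 + 80 + 66 = 260.
Row 3: 76 + 70 + 58 + 56 = 260.
Row 4: 50 + 64 + 68 + 78 = 260.
Column 1: 72 + 62 + 76 + 50 = 260.
Column 2: 74 + 52 + 70 + 64 = 260.
Column 3: 54 + 80 + 58 + 68 = 260.
Column 4: 60 + 66 + 56 + 78 = 260.
Main diagonal: 72 + 52 + 58 + 78 = 260.
Anti-diagonal: 60 + 80 + 70 + 50 = 260.
All lines sum to 260.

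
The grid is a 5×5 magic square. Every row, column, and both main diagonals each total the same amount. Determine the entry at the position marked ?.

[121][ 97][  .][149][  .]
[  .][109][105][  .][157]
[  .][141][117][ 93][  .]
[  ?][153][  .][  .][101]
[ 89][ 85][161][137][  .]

Column 2 is complete and sums to 585; that is the magic constant.
The remaining cell in row 5 is (5,5) = 585 − 472 = 113.
From main diagonal, 585 − (121 + 109 + 117 + 113) gives (4,4) = 125.
From column 4, 585 − (149 + 93 + 125 + 137) gives (2,4) = 81.
Using anti-diagonal: 81 + 117 + 153 + 89 + ? → (1,5) = 585 − 440 = 145.
Row 1 needs 585; the known cells sum to 512, so (1,3) = 73.
Row 2: 109 + 105 + 81 + 157 + ? = 585, so (2,1) = 133.
From column 3, 585 − (73 + 105 + 117 + 161) gives (4,3) = 129.
Using column 5: 145 + 157 + 101 + 113 + ? → (3,5) = 585 − 516 = 69.
From row 3, 585 − (141 + 117 + 93 + 69) gives (3,1) = 165.
Row 4 must total 585; the given cells sum to 508, so (4,1) = 77.

77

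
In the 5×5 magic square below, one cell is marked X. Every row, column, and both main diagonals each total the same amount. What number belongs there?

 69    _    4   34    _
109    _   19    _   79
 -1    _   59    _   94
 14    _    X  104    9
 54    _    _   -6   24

74

Column 1 is complete and sums to 245; that is the magic constant.
Column 5: 79 + 94 + 9 + 24 + ? = 245, so (1,5) = 39.
From main diagonal, 245 − (69 + 59 + 104 + 24) gives (2,2) = -11.
The remaining cell in row 1 is (1,2) = 245 − 146 = 99.
Using row 2: 109 + (-11) + 19 + 79 + ? → (2,4) = 245 − 196 = 49.
Column 4 must total 245; the given cells sum to 181, so (3,4) = 64.
Anti-diagonal must total 245; the given cells sum to 201, so (4,2) = 44.
Row 3 needs 245; the known cells sum to 216, so (3,2) = 29.
Row 4 needs 245; the known cells sum to 171, so (4,3) = 74.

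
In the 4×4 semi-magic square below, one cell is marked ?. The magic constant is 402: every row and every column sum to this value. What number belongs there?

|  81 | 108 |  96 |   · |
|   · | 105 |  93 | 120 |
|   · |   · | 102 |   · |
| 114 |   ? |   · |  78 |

The remaining cell in row 1 is (1,4) = 402 − 285 = 117.
Row 2 must total 402; the given cells sum to 318, so (2,1) = 84.
The remaining cell in column 1 is (3,1) = 402 − 279 = 123.
Column 3 needs 402; the known cells sum to 291, so (4,3) = 111.
Column 4 must total 402; the given cells sum to 315, so (3,4) = 87.
From row 3, 402 − (123 + 102 + 87) gives (3,2) = 90.
Row 4 must total 402; the given cells sum to 303, so (4,2) = 99.

99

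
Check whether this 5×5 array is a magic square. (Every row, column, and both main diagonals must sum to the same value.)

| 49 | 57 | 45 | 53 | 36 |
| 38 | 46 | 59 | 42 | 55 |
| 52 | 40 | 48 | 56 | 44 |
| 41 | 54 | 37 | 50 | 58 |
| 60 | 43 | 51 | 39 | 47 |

Row 1: 49 + 57 + 45 + 53 + 36 = 240.
Row 2: 38 + 46 + 59 + 42 + 55 = 240.
Row 3: 52 + 40 + 48 + 56 + 44 = 240.
Row 4: 41 + 54 + 37 + 50 + 58 = 240.
Row 5: 60 + 43 + 51 + 39 + 47 = 240.
Column 1: 49 + 38 + 52 + 41 + 60 = 240.
Column 2: 57 + 46 + 40 + 54 + 43 = 240.
Column 3: 45 + 59 + 48 + 37 + 51 = 240.
Column 4: 53 + 42 + 56 + 50 + 39 = 240.
Column 5: 36 + 55 + 44 + 58 + 47 = 240.
Main diagonal: 49 + 46 + 48 + 50 + 47 = 240.
Anti-diagonal: 36 + 42 + 48 + 54 + 60 = 240.
All lines sum to 240.

Yes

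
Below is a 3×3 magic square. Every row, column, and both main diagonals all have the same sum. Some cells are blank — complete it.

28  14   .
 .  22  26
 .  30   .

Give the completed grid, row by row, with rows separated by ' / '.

28 14 24 / 18 22 26 / 20 30 16

Column 2 is already complete: 14 + 22 + 30 = 66, so that is the magic constant.
From row 1, 66 − (28 + 14) gives (1,3) = 24.
Using row 2: 22 + 26 + ? → (2,1) = 66 − 48 = 18.
Column 1: 28 + 18 + ? = 66, so (3,1) = 20.
Column 3: 24 + 26 + ? = 66, so (3,3) = 16.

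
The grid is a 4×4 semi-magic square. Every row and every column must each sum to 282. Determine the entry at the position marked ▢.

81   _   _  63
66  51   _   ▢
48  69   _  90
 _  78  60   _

72

From row 3, 282 − (48 + 69 + 90) gives (3,3) = 75.
Using column 1: 81 + 66 + 48 + ? → (4,1) = 282 − 195 = 87.
Column 2 needs 282; the known cells sum to 198, so (1,2) = 84.
Row 1 needs 282; the known cells sum to 228, so (1,3) = 54.
Row 4 needs 282; the known cells sum to 225, so (4,4) = 57.
From column 3, 282 − (54 + 75 + 60) gives (2,3) = 93.
Column 4: 63 + 90 + 57 + ? = 282, so (2,4) = 72.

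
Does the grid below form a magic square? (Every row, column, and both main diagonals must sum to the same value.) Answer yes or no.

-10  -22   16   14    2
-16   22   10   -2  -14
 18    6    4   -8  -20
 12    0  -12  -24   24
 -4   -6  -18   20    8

Yes

Row 1: -10 + (-22) + 16 + 14 + 2 = 0.
Row 2: -16 + 22 + 10 + (-2) + (-14) = 0.
Row 3: 18 + 6 + 4 + (-8) + (-20) = 0.
Row 4: 12 + 0 + (-12) + (-24) + 24 = 0.
Row 5: -4 + (-6) + (-18) + 20 + 8 = 0.
Column 1: -10 + (-16) + 18 + 12 + (-4) = 0.
Column 2: -22 + 22 + 6 + 0 + (-6) = 0.
Column 3: 16 + 10 + 4 + (-12) + (-18) = 0.
Column 4: 14 + (-2) + (-8) + (-24) + 20 = 0.
Column 5: 2 + (-14) + (-20) + 24 + 8 = 0.
Main diagonal: -10 + 22 + 4 + (-24) + 8 = 0.
Anti-diagonal: 2 + (-2) + 4 + 0 + (-4) = 0.
All lines sum to 0.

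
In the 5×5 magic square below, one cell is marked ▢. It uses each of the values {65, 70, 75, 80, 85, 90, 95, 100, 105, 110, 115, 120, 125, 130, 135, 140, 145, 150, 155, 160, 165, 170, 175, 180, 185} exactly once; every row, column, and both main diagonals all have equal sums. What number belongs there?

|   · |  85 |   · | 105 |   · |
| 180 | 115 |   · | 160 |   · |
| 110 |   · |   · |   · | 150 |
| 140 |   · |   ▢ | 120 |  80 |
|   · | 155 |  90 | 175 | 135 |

The 25 entries sum to 3125, so each line sums to 3125/5 = 625.
Row 5 needs 625; the known cells sum to 555, so (5,1) = 70.
Column 1 needs 625; the known cells sum to 500, so (1,1) = 125.
Using column 4: 105 + 160 + 120 + 175 + ? → (3,4) = 625 − 560 = 65.
From main diagonal, 625 − (125 + 115 + 120 + 135) gives (3,3) = 130.
Row 3: 110 + 130 + 65 + 150 + ? = 625, so (3,2) = 170.
Column 2 needs 625; the known cells sum to 525, so (4,2) = 100.
Anti-diagonal: 160 + 130 + 100 + 70 + ? = 625, so (1,5) = 165.
Row 1: 125 + 85 + 105 + 165 + ? = 625, so (1,3) = 145.
Using row 4: 140 + 100 + 120 + 80 + ? → (4,3) = 625 − 440 = 185.

185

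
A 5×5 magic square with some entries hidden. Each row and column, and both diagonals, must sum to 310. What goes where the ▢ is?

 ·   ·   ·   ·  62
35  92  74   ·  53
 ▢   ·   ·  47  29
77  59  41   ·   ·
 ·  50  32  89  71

From row 2, 310 − (35 + 92 + 74 + 53) gives (2,4) = 56.
Using row 5: 50 + 32 + 89 + 71 + ? → (5,1) = 310 − 242 = 68.
Column 5 must total 310; the given cells sum to 215, so (4,5) = 95.
Anti-diagonal: 62 + 56 + 59 + 68 + ? = 310, so (3,3) = 65.
Using row 4: 77 + 59 + 41 + 95 + ? → (4,4) = 310 − 272 = 38.
Column 3: 74 + 65 + 41 + 32 + ? = 310, so (1,3) = 98.
Column 4 needs 310; the known cells sum to 230, so (1,4) = 80.
From main diagonal, 310 − (92 + 65 + 38 + 71) gives (1,1) = 44.
From row 1, 310 − (44 + 98 + 80 + 62) gives (1,2) = 26.
Column 1: 44 + 35 + 77 + 68 + ? = 310, so (3,1) = 86.

86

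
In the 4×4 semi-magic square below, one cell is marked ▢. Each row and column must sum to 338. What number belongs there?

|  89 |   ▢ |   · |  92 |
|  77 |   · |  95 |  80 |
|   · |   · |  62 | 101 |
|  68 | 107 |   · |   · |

From row 2, 338 − (77 + 95 + 80) gives (2,2) = 86.
Column 1 must total 338; the given cells sum to 234, so (3,1) = 104.
Column 4: 92 + 80 + 101 + ? = 338, so (4,4) = 65.
From row 3, 338 − (104 + 62 + 101) gives (3,2) = 71.
From row 4, 338 − (68 + 107 + 65) gives (4,3) = 98.
Column 2 needs 338; the known cells sum to 264, so (1,2) = 74.

74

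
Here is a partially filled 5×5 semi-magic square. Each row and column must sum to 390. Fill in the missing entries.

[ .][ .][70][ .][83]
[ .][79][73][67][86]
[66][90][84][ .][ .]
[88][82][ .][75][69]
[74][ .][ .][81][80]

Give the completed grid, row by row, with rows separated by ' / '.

The remaining cell in row 2 is (2,1) = 390 − 305 = 85.
Row 4: 88 + 82 + 75 + 69 + ? = 390, so (4,3) = 76.
Using column 1: 85 + 66 + 88 + 74 + ? → (1,1) = 390 − 313 = 77.
Using column 3: 70 + 73 + 84 + 76 + ? → (5,3) = 390 − 303 = 87.
Using column 5: 83 + 86 + 69 + 80 + ? → (3,5) = 390 − 318 = 72.
Row 3 must total 390; the given cells sum to 312, so (3,4) = 78.
From row 5, 390 − (74 + 87 + 81 + 80) gives (5,2) = 68.
From column 2, 390 − (79 + 90 + 82 + 68) gives (1,2) = 71.
Column 4 needs 390; the known cells sum to 301, so (1,4) = 89.

77 71 70 89 83 / 85 79 73 67 86 / 66 90 84 78 72 / 88 82 76 75 69 / 74 68 87 81 80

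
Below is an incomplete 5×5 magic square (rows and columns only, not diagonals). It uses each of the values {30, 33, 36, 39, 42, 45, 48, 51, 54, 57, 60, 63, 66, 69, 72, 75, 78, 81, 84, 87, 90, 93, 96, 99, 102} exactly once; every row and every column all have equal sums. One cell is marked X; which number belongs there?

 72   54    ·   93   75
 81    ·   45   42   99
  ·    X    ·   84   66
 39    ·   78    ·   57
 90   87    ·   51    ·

30

The 25 entries sum to 1650, so each line sums to 1650/5 = 330.
From row 1, 330 − (72 + 54 + 93 + 75) gives (1,3) = 36.
Row 2: 81 + 45 + 42 + 99 + ? = 330, so (2,2) = 63.
The remaining cell in column 1 is (3,1) = 330 − 282 = 48.
Using column 4: 93 + 42 + 84 + 51 + ? → (4,4) = 330 − 270 = 60.
From column 5, 330 − (75 + 99 + 66 + 57) gives (5,5) = 33.
From row 4, 330 − (39 + 78 + 60 + 57) gives (4,2) = 96.
Row 5 needs 330; the known cells sum to 261, so (5,3) = 69.
Using column 2: 54 + 63 + 96 + 87 + ? → (3,2) = 330 − 300 = 30.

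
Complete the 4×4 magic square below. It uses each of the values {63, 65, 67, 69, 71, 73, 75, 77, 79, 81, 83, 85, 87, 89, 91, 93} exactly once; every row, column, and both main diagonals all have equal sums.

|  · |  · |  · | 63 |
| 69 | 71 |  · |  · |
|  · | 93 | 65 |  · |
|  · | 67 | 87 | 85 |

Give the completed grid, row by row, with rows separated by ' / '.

The 16 entries sum to 1248, so each line sums to 1248/4 = 312.
From row 4, 312 − (67 + 87 + 85) gives (4,1) = 73.
Column 2: 71 + 93 + 67 + ? = 312, so (1,2) = 81.
The remaining cell in main diagonal is (1,1) = 312 − 221 = 91.
Anti-diagonal must total 312; the given cells sum to 229, so (2,3) = 83.
The remaining cell in row 1 is (1,3) = 312 − 235 = 77.
Row 2 needs 312; the known cells sum to 223, so (2,4) = 89.
Column 1 must total 312; the given cells sum to 233, so (3,1) = 79.
Column 4 needs 312; the known cells sum to 237, so (3,4) = 75.

91 81 77 63 / 69 71 83 89 / 79 93 65 75 / 73 67 87 85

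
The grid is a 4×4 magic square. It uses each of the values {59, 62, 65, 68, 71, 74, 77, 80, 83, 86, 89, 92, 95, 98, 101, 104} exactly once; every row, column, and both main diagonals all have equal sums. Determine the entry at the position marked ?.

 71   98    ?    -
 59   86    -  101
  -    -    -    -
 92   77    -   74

68

The 16 entries sum to 1304, so each line sums to 1304/4 = 326.
Row 2: 59 + 86 + 101 + ? = 326, so (2,3) = 80.
Row 4: 92 + 77 + 74 + ? = 326, so (4,3) = 83.
Using column 1: 71 + 59 + 92 + ? → (3,1) = 326 − 222 = 104.
Using column 2: 98 + 86 + 77 + ? → (3,2) = 326 − 261 = 65.
From main diagonal, 326 − (71 + 86 + 74) gives (3,3) = 95.
Using anti-diagonal: 80 + 65 + 92 + ? → (1,4) = 326 − 237 = 89.
Row 1: 71 + 98 + 89 + ? = 326, so (1,3) = 68.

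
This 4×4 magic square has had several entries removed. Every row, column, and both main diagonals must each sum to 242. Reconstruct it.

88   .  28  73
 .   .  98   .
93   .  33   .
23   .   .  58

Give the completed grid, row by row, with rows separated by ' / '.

88 53 28 73 / 38 63 98 43 / 93 48 33 68 / 23 78 83 58

Using row 1: 88 + 28 + 73 + ? → (1,2) = 242 − 189 = 53.
The remaining cell in column 1 is (2,1) = 242 − 204 = 38.
From column 3, 242 − (28 + 98 + 33) gives (4,3) = 83.
The remaining cell in main diagonal is (2,2) = 242 − 179 = 63.
Anti-diagonal: 73 + 98 + 23 + ? = 242, so (3,2) = 48.
Row 2: 38 + 63 + 98 + ? = 242, so (2,4) = 43.
The remaining cell in row 3 is (3,4) = 242 − 174 = 68.
Row 4: 23 + 83 + 58 + ? = 242, so (4,2) = 78.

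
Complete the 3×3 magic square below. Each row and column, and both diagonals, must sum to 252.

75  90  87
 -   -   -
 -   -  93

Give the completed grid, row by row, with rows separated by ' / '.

75 90 87 / 96 84 72 / 81 78 93

Using column 3: 87 + 93 + ? → (2,3) = 252 − 180 = 72.
The remaining cell in main diagonal is (2,2) = 252 − 168 = 84.
Anti-diagonal needs 252; the known cells sum to 171, so (3,1) = 81.
Using row 2: 84 + 72 + ? → (2,1) = 252 − 156 = 96.
Row 3: 81 + 93 + ? = 252, so (3,2) = 78.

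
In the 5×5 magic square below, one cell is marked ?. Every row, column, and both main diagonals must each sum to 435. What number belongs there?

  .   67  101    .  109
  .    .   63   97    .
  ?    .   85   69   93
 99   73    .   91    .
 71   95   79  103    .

Row 5: 71 + 95 + 79 + 103 + ? = 435, so (5,5) = 87.
From column 3, 435 − (101 + 63 + 85 + 79) gives (4,3) = 107.
Column 4 must total 435; the given cells sum to 360, so (1,4) = 75.
Using row 1: 67 + 101 + 75 + 109 + ? → (1,1) = 435 − 352 = 83.
Row 4: 99 + 73 + 107 + 91 + ? = 435, so (4,5) = 65.
Using column 5: 109 + 93 + 65 + 87 + ? → (2,5) = 435 − 354 = 81.
Main diagonal: 83 + 85 + 91 + 87 + ? = 435, so (2,2) = 89.
Row 2 must total 435; the given cells sum to 330, so (2,1) = 105.
Column 1 needs 435; the known cells sum to 358, so (3,1) = 77.

77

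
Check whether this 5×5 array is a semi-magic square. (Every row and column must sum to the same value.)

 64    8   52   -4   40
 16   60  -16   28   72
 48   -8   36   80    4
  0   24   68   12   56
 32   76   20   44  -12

Row 1: 64 + 8 + 52 + (-4) + 40 = 160.
Row 2: 16 + 60 + (-16) + 28 + 72 = 160.
Row 3: 48 + (-8) + 36 + 80 + 4 = 160.
Row 4: 0 + 24 + 68 + 12 + 56 = 160.
Row 5: 32 + 76 + 20 + 44 + (-12) = 160.
Column 1: 64 + 16 + 48 + 0 + 32 = 160.
Column 2: 8 + 60 + (-8) + 24 + 76 = 160.
Column 3: 52 + (-16) + 36 + 68 + 20 = 160.
Column 4: -4 + 28 + 80 + 12 + 44 = 160.
Column 5: 40 + 72 + 4 + 56 + (-12) = 160.
All lines sum to 160.

Yes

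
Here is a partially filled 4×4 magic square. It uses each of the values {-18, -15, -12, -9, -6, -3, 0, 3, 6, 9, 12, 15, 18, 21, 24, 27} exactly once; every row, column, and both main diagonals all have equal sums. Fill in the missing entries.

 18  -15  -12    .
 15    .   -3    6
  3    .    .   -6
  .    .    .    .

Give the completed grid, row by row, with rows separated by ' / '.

The 16 entries sum to 72, so each line sums to 72/4 = 18.
Row 1 must total 18; the given cells sum to -9, so (1,4) = 27.
Row 2: 15 + (-3) + 6 + ? = 18, so (2,2) = 0.
Column 1 needs 18; the known cells sum to 36, so (4,1) = -18.
Column 4 needs 18; the known cells sum to 27, so (4,4) = -9.
The remaining cell in main diagonal is (3,3) = 18 − 9 = 9.
Anti-diagonal must total 18; the given cells sum to 6, so (3,2) = 12.
The remaining cell in column 2 is (4,2) = 18 − (-3) = 21.
From column 3, 18 − (-12 + (-3) + 9) gives (4,3) = 24.

18 -15 -12 27 / 15 0 -3 6 / 3 12 9 -6 / -18 21 24 -9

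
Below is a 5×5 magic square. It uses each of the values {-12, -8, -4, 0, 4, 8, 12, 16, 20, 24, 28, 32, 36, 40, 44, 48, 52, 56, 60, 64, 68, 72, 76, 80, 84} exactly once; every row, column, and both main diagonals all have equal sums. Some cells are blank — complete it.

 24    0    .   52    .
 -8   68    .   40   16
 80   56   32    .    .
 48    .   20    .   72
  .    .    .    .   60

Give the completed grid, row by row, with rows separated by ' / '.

The 25 entries sum to 900, so each line sums to 900/5 = 180.
Row 2: -8 + 68 + 40 + 16 + ? = 180, so (2,3) = 64.
The remaining cell in column 1 is (5,1) = 180 − 144 = 36.
Main diagonal must total 180; the given cells sum to 184, so (4,4) = -4.
Row 4: 48 + 20 + (-4) + 72 + ? = 180, so (4,2) = 44.
The remaining cell in column 2 is (5,2) = 180 − 168 = 12.
The remaining cell in anti-diagonal is (1,5) = 180 − 152 = 28.
Row 1 needs 180; the known cells sum to 104, so (1,3) = 76.
The remaining cell in column 3 is (5,3) = 180 − 192 = -12.
From column 5, 180 − (28 + 16 + 72 + 60) gives (3,5) = 4.
From row 3, 180 − (80 + 56 + 32 + 4) gives (3,4) = 8.
Using row 5: 36 + 12 + (-12) + 60 + ? → (5,4) = 180 − 96 = 84.

24 0 76 52 28 / -8 68 64 40 16 / 80 56 32 8 4 / 48 44 20 -4 72 / 36 12 -12 84 60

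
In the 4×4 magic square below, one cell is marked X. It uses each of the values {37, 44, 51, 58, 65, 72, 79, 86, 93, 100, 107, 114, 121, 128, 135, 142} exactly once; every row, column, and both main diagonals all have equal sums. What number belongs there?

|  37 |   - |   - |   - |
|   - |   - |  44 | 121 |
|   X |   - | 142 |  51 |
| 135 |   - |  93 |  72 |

The 16 entries sum to 1432, so each line sums to 1432/4 = 358.
Row 4: 135 + 93 + 72 + ? = 358, so (4,2) = 58.
Using column 3: 44 + 142 + 93 + ? → (1,3) = 358 − 279 = 79.
Column 4 must total 358; the given cells sum to 244, so (1,4) = 114.
Main diagonal must total 358; the given cells sum to 251, so (2,2) = 107.
Anti-diagonal: 114 + 44 + 135 + ? = 358, so (3,2) = 65.
Row 1 must total 358; the given cells sum to 230, so (1,2) = 128.
Using row 2: 107 + 44 + 121 + ? → (2,1) = 358 − 272 = 86.
Using row 3: 65 + 142 + 51 + ? → (3,1) = 358 − 258 = 100.

100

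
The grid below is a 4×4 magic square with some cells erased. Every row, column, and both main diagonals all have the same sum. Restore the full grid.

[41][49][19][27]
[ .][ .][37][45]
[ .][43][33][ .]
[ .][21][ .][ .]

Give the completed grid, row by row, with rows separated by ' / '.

Row 1 is already complete: 41 + 49 + 19 + 27 = 136, so that is the magic constant.
Column 2 needs 136; the known cells sum to 113, so (2,2) = 23.
Column 3: 19 + 37 + 33 + ? = 136, so (4,3) = 47.
Using main diagonal: 41 + 23 + 33 + ? → (4,4) = 136 − 97 = 39.
Using anti-diagonal: 27 + 37 + 43 + ? → (4,1) = 136 − 107 = 29.
Row 2: 23 + 37 + 45 + ? = 136, so (2,1) = 31.
From column 1, 136 − (41 + 31 + 29) gives (3,1) = 35.
The remaining cell in column 4 is (3,4) = 136 − 111 = 25.

41 49 19 27 / 31 23 37 45 / 35 43 33 25 / 29 21 47 39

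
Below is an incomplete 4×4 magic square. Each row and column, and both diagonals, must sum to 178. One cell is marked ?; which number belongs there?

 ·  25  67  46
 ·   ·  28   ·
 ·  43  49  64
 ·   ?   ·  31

Row 1 must total 178; the given cells sum to 138, so (1,1) = 40.
Row 3 needs 178; the known cells sum to 156, so (3,1) = 22.
Column 3 must total 178; the given cells sum to 144, so (4,3) = 34.
The remaining cell in column 4 is (2,4) = 178 − 141 = 37.
Using main diagonal: 40 + 49 + 31 + ? → (2,2) = 178 − 120 = 58.
The remaining cell in anti-diagonal is (4,1) = 178 − 117 = 61.
Row 2 must total 178; the given cells sum to 123, so (2,1) = 55.
Row 4 needs 178; the known cells sum to 126, so (4,2) = 52.

52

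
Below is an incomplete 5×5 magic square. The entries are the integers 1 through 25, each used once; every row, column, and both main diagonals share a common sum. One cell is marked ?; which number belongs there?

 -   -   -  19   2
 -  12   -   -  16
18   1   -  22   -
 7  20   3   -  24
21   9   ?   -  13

17

The entries are 1 through 25, which sum to 325, so each line sums to 325/5 = 65.
Row 4: 7 + 20 + 3 + 24 + ? = 65, so (4,4) = 11.
From column 2, 65 − (12 + 1 + 20 + 9) gives (1,2) = 23.
From column 5, 65 − (2 + 16 + 24 + 13) gives (3,5) = 10.
The remaining cell in row 3 is (3,3) = 65 − 51 = 14.
Main diagonal: 12 + 14 + 11 + 13 + ? = 65, so (1,1) = 15.
Anti-diagonal must total 65; the given cells sum to 57, so (2,4) = 8.
Row 1 must total 65; the given cells sum to 59, so (1,3) = 6.
Using column 1: 15 + 18 + 7 + 21 + ? → (2,1) = 65 − 61 = 4.
From column 4, 65 − (19 + 8 + 22 + 11) gives (5,4) = 5.
Using row 2: 4 + 12 + 8 + 16 + ? → (2,3) = 65 − 40 = 25.
Row 5: 21 + 9 + 5 + 13 + ? = 65, so (5,3) = 17.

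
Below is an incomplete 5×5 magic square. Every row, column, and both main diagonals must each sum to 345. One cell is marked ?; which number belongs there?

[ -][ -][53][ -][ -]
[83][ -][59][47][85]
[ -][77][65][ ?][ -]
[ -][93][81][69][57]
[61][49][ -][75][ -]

Row 2 needs 345; the known cells sum to 274, so (2,2) = 71.
Row 4 needs 345; the known cells sum to 300, so (4,1) = 45.
From column 2, 345 − (71 + 77 + 93 + 49) gives (1,2) = 55.
The remaining cell in column 3 is (5,3) = 345 − 258 = 87.
The remaining cell in anti-diagonal is (1,5) = 345 − 266 = 79.
Row 5 needs 345; the known cells sum to 272, so (5,5) = 73.
Column 5: 79 + 85 + 57 + 73 + ? = 345, so (3,5) = 51.
Main diagonal must total 345; the given cells sum to 278, so (1,1) = 67.
Row 1 must total 345; the given cells sum to 254, so (1,4) = 91.
Using column 1: 67 + 83 + 45 + 61 + ? → (3,1) = 345 − 256 = 89.
Column 4 must total 345; the given cells sum to 282, so (3,4) = 63.

63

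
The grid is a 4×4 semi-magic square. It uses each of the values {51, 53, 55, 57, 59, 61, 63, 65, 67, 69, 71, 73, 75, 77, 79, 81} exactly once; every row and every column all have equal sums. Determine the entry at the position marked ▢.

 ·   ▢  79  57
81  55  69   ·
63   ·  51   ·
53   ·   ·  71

61

The 16 entries sum to 1056, so each line sums to 1056/4 = 264.
Row 2 must total 264; the given cells sum to 205, so (2,4) = 59.
From column 1, 264 − (81 + 63 + 53) gives (1,1) = 67.
Column 3 must total 264; the given cells sum to 199, so (4,3) = 65.
Using column 4: 57 + 59 + 71 + ? → (3,4) = 264 − 187 = 77.
Row 1 must total 264; the given cells sum to 203, so (1,2) = 61.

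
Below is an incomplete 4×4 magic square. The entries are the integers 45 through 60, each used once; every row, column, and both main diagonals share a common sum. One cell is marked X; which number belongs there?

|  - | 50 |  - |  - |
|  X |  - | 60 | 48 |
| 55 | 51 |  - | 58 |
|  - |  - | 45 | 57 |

The entries are 45 through 60, which sum to 840, so each line sums to 840/4 = 210.
The remaining cell in row 3 is (3,3) = 210 − 164 = 46.
Column 3 must total 210; the given cells sum to 151, so (1,3) = 59.
Column 4 needs 210; the known cells sum to 163, so (1,4) = 47.
From anti-diagonal, 210 − (47 + 60 + 51) gives (4,1) = 52.
Row 1 needs 210; the known cells sum to 156, so (1,1) = 54.
Row 4: 52 + 45 + 57 + ? = 210, so (4,2) = 56.
Using column 1: 54 + 55 + 52 + ? → (2,1) = 210 − 161 = 49.

49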